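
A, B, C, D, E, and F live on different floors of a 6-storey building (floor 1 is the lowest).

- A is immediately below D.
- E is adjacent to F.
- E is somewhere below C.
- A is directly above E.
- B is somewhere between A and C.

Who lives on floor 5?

B

With clues 1–4, A, E, and F are ruled out for floor 5.
With clues 1–5, C and D are ruled out for floor 5.
So floor 5 is B.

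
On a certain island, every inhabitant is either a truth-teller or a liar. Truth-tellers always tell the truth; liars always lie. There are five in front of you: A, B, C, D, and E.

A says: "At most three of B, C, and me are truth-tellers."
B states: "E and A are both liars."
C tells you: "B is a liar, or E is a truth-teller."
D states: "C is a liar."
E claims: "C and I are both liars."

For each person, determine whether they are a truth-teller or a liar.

Regardless of anyone's role, A's statement is true, so A is a truth-teller.
With that fixed, B's statement is false, so B is a liar.
With that fixed, C's statement is true, so C is a truth-teller.
With that fixed, D's statement is false, so D is a liar.
With that fixed, E's statement is false, so E is a liar.

A: truth-teller, B: liar, C: truth-teller, D: liar, E: liar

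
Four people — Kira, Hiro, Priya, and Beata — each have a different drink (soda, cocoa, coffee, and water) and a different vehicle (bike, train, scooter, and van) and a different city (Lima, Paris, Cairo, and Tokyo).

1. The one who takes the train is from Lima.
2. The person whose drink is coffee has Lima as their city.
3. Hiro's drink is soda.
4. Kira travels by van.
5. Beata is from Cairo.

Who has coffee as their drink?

Priya

With clues 1–3, Hiro is impossible for the one with drink coffee.
With clues 1–4, Kira is impossible for the one with drink coffee.
With clues 1–5, Beata is impossible for the one with drink coffee.
That leaves Priya.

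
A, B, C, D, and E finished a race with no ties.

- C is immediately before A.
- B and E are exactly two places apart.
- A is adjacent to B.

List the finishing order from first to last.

From clue 1: A is in {2,3,4,5}.
From clues 1–2: A is in {2,5}.
From clues 1–3: C → place 1, A → place 2, B → place 3, D → place 4, E → place 5.

C, A, B, D, E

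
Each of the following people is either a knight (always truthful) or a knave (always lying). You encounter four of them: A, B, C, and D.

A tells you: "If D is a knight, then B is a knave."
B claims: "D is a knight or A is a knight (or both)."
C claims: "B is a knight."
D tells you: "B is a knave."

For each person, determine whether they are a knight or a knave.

Consider A. Suppose A is a knave.
Then no assignment of the remaining roles makes every statement match its speaker's type — contradiction.
So A is a knight.
With that fixed, B's statement is true, so B is a knight.
With that fixed, C's statement is true, so C is a knight.
With that fixed, D's statement is false, so D is a knave.

A: knight, B: knight, C: knight, D: knave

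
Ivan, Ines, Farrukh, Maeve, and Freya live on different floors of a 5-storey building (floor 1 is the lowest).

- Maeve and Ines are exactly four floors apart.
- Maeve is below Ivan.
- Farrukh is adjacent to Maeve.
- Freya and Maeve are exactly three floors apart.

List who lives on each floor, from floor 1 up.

From clue 1: Ines is in {1,5}.
From clues 1–2: Maeve → floor 1, Ines → floor 5.
From clues 1–3: Farrukh → floor 2.
From clues 1–4: Ivan → floor 3, Freya → floor 4.

Maeve, Farrukh, Ivan, Freya, Ines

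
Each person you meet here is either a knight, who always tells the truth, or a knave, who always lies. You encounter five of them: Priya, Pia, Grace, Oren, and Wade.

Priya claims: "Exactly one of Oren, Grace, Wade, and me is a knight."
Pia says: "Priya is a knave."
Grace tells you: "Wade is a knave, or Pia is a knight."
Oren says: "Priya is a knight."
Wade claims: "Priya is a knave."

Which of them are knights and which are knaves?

Priya: knave, Pia: knight, Grace: knight, Oren: knave, Wade: knight

Consider Priya. Suppose Priya is a knight.
Then no assignment of the remaining roles makes every statement match its speaker's type — contradiction.
So Priya is a knave.
With that fixed, Pia's statement is true, so Pia is a knight.
With that fixed, Grace's statement is true, so Grace is a knight.
With that fixed, Oren's statement is false, so Oren is a knave.
With that fixed, Wade's statement is true, so Wade is a knight.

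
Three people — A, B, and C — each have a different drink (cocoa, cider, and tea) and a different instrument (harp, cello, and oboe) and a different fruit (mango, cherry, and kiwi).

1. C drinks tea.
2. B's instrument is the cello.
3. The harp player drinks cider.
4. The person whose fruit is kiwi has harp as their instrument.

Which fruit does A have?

kiwi

With clues 1–4, cherry and mango are impossible for A's fruit.
That leaves kiwi.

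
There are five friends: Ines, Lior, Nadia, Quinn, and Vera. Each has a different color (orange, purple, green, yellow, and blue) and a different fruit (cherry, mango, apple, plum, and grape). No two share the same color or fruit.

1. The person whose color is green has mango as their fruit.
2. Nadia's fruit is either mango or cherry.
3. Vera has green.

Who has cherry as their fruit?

Nadia

With clues 1–3, Ines, Lior, Quinn, and Vera are impossible for the one with fruit cherry.
That leaves Nadia.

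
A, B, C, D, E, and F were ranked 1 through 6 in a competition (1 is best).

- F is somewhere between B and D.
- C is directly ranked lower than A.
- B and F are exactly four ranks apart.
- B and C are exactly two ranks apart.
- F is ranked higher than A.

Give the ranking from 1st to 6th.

D, F, A, C, E, B

From clue 1: F is in {2,3,4,5}.
From clues 1–3: B is in {1,6}.
From clues 1–4: A is in {2,3}.
From clues 1–5: D → rank 1, F → rank 2, A → rank 3, C → rank 4, E → rank 5, B → rank 6.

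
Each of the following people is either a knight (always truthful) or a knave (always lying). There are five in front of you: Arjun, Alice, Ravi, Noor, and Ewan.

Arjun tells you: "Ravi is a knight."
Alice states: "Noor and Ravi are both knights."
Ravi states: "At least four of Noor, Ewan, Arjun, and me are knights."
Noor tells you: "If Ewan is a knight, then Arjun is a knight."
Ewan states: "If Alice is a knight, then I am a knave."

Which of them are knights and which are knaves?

Consider Arjun. Suppose Arjun is a knight.
Then no assignment of the remaining roles makes every statement match its speaker's type — contradiction.
So Arjun is a knave.
With that fixed, Ravi's statement is false, so Ravi is a knave.
With that fixed, Alice's statement is false, so Alice is a knave.
With that fixed, Ewan's statement is true, so Ewan is a knight.
With that fixed, Noor's statement is false, so Noor is a knave.

Arjun: knave, Alice: knave, Ravi: knave, Noor: knave, Ewan: knight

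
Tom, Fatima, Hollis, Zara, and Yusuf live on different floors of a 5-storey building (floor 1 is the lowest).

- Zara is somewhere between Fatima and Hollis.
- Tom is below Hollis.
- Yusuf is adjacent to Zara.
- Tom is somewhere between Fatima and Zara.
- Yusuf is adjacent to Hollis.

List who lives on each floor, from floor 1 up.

From clue 1: Zara is in {2,3,4}.
From clues 1–3: Hollis is in {2,5}.
From clues 1–4: Fatima → floor 1, Tom → floor 2, Hollis → floor 5.
From clues 1–5: Zara → floor 3, Yusuf → floor 4.

Fatima, Tom, Zara, Yusuf, Hollis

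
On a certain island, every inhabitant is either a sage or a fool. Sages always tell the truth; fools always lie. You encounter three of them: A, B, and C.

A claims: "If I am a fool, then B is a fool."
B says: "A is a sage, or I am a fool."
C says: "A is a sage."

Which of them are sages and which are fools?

Consider A. Suppose A is a fool.
Then whichever role B has, B's statement has the wrong truth value — contradiction.
So A is a sage.
With that fixed, B's statement is true, so B is a sage.
With that fixed, C's statement is true, so C is a sage.

A: sage, B: sage, C: sage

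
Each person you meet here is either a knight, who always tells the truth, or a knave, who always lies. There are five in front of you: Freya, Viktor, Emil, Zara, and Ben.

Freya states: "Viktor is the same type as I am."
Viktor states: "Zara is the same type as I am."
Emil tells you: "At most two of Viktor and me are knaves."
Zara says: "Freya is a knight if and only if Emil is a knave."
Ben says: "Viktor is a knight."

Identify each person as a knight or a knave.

Regardless of anyone's role, Emil's statement is true, so Emil is a knight.
Consider Freya. Suppose Freya is a knight.
Then no assignment of the remaining roles makes every statement match its speaker's type — contradiction.
So Freya is a knave.
With that fixed, Zara's statement is true, so Zara is a knight.
Consider Viktor. Suppose Viktor is a knave.
Then Freya's statement comes out true, contradicting Freya being a knave.
So Viktor is a knight.
With that fixed, Ben's statement is true, so Ben is a knight.

Freya: knave, Viktor: knight, Emil: knight, Zara: knight, Ben: knight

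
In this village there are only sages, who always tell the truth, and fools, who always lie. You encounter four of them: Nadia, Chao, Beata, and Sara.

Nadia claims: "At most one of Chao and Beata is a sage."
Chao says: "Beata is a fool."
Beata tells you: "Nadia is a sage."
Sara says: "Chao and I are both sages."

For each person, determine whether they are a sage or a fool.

Consider Nadia. Suppose Nadia is a fool.
Then no assignment of the remaining roles makes every statement match its speaker's type — contradiction.
So Nadia is a sage.
With that fixed, Beata's statement is true, so Beata is a sage.
With that fixed, Chao's statement is false, so Chao is a fool.
With that fixed, Sara's statement is false, so Sara is a fool.

Nadia: sage, Chao: fool, Beata: sage, Sara: fool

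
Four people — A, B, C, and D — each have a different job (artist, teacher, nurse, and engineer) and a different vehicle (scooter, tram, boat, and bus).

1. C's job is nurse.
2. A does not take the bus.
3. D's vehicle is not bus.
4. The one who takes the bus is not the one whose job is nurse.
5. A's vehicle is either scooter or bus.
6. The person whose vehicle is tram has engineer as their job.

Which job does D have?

engineer

Clue 1 rules out nurse for D's job.
With clues 1–6, artist and teacher are impossible for D's job.
That leaves engineer.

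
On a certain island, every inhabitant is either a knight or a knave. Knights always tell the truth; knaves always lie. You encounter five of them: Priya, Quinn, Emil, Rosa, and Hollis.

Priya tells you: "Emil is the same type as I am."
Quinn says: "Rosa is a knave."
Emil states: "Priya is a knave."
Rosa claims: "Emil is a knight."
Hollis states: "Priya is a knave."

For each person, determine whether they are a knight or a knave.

Priya: knave, Quinn: knave, Emil: knight, Rosa: knight, Hollis: knight

Consider Priya. Suppose Priya is a knight.
Then no assignment of the remaining roles makes every statement match its speaker's type — contradiction.
So Priya is a knave.
With that fixed, Emil's statement is true, so Emil is a knight.
With that fixed, Rosa's statement is true, so Rosa is a knight.
With that fixed, Hollis's statement is true, so Hollis is a knight.
With that fixed, Quinn's statement is false, so Quinn is a knave.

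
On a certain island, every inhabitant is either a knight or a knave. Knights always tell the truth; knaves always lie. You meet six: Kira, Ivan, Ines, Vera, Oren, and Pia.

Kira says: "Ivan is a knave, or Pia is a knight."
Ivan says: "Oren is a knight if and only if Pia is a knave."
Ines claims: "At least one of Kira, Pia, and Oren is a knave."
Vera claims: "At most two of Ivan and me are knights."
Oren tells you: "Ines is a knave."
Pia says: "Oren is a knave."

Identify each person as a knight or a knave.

Regardless of anyone's role, Vera's statement is true, so Vera is a knight.
Consider Kira. Suppose Kira is a knave.
Then no assignment of the remaining roles makes every statement match its speaker's type — contradiction.
So Kira is a knight.
Consider Ivan. Suppose Ivan is a knave.
Then no assignment of the remaining roles makes every statement match its speaker's type — contradiction.
So Ivan is a knight.
Consider Ines. Suppose Ines is a knave.
Then no assignment of the remaining roles makes every statement match its speaker's type — contradiction.
So Ines is a knight.
With that fixed, Oren's statement is false, so Oren is a knave.
With that fixed, Pia's statement is true, so Pia is a knight.

Kira: knight, Ivan: knight, Ines: knight, Vera: knight, Oren: knave, Pia: knight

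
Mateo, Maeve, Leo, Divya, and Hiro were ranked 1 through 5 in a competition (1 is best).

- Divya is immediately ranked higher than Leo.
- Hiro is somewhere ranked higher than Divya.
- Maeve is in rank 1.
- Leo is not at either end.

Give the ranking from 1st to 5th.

From clue 1: Leo is in {2,3,4,5}.
From clues 1–2: Leo is in {3,4,5}.
From clues 1–3: Maeve → rank 1.
From clues 1–4: Hiro → rank 2, Divya → rank 3, Leo → rank 4, Mateo → rank 5.

Maeve, Hiro, Divya, Leo, Mateo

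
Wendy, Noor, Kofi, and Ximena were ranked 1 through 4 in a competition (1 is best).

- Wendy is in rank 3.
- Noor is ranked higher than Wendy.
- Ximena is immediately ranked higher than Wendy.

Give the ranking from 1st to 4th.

Noor, Ximena, Wendy, Kofi

From clue 1: Wendy → rank 3.
From clues 1–2: Noor is in {1,2}.
From clues 1–3: Noor → rank 1, Ximena → rank 2, Kofi → rank 4.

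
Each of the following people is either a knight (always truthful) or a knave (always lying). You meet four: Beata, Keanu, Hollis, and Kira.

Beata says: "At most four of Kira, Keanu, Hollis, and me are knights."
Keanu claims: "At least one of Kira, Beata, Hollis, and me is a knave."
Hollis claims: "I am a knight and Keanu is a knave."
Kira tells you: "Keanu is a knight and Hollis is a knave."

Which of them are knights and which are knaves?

Regardless of anyone's role, Beata's statement is true, so Beata is a knight.
Consider Keanu. Suppose Keanu is a knave.
Then Keanu's own statement would have to be false, but it can't be — contradiction.
So Keanu is a knight.
With that fixed, Hollis's statement is false, so Hollis is a knave.
With that fixed, Kira's statement is true, so Kira is a knight.

Beata: knight, Keanu: knight, Hollis: knave, Kira: knight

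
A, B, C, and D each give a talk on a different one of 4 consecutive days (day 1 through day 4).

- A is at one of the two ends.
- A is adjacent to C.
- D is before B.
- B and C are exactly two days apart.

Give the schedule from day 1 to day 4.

A, C, D, B

From clue 1: A is in {1,4}.
From clues 1–4: A → day 1, C → day 2, D → day 3, B → day 4.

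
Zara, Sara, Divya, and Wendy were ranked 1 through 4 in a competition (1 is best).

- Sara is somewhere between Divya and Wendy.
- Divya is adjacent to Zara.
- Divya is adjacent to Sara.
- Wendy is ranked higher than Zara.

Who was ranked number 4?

Zara

With clue 1, Sara is ruled out for rank 4.
With clues 1–3, Divya is ruled out for rank 4.
With clues 1–4, Wendy is ruled out for rank 4.
So rank 4 is Zara.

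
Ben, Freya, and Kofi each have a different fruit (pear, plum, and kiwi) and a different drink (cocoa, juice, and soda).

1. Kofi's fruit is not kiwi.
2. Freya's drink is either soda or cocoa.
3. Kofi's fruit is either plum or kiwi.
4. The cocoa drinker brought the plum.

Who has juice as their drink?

Ben

With clues 1–2, Freya is impossible for the one with drink juice.
With clues 1–4, Kofi is impossible for the one with drink juice.
That leaves Ben.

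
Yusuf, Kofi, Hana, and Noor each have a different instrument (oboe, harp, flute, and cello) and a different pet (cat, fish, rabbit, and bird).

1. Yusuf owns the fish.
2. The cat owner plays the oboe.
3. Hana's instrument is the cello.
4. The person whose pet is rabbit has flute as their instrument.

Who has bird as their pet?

Hana

Clue 1 rules out Yusuf for the one with pet bird.
With clues 1–4, Kofi and Noor are impossible for the one with pet bird.
That leaves Hana.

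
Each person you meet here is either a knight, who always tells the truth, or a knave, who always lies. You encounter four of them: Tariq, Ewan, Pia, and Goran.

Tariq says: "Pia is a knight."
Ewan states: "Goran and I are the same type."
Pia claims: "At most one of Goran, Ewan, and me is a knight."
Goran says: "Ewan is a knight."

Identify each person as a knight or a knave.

Consider Tariq. Suppose Tariq is a knight.
Then no assignment of the remaining roles makes every statement match its speaker's type — contradiction.
So Tariq is a knave.
Consider Ewan. Suppose Ewan is a knave.
Then no assignment of the remaining roles makes every statement match its speaker's type — contradiction.
So Ewan is a knight.
With that fixed, Goran's statement is true, so Goran is a knight.
With that fixed, Pia's statement is false, so Pia is a knave.

Tariq: knave, Ewan: knight, Pia: knave, Goran: knight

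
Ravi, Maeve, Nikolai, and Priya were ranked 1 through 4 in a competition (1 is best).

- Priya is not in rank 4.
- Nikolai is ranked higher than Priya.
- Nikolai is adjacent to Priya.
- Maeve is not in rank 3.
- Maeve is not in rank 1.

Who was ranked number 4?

Maeve

With clue 1, Priya is ruled out for rank 4.
With clues 1–2, Nikolai is ruled out for rank 4.
With clues 1–5, Ravi is ruled out for rank 4.
So rank 4 is Maeve.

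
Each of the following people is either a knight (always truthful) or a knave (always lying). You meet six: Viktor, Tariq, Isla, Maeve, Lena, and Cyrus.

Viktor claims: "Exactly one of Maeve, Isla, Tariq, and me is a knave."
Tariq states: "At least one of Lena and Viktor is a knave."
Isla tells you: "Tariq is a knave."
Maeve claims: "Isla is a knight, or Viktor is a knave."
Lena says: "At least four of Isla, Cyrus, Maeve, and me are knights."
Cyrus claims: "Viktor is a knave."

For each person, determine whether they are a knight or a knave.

Consider Viktor. Suppose Viktor is a knight.
Then no assignment of the remaining roles makes every statement match its speaker's type — contradiction.
So Viktor is a knave.
With that fixed, Tariq's statement is true, so Tariq is a knight.
With that fixed, Isla's statement is false, so Isla is a knave.
With that fixed, Maeve's statement is true, so Maeve is a knight.
With that fixed, Lena's statement is false, so Lena is a knave.
With that fixed, Cyrus's statement is true, so Cyrus is a knight.

Viktor: knave, Tariq: knight, Isla: knave, Maeve: knight, Lena: knave, Cyrus: knight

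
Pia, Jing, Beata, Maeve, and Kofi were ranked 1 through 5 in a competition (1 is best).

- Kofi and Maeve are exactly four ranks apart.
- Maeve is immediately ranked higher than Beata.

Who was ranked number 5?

Kofi

With clue 1, Beata, Jing, and Pia are ruled out for rank 5.
With clues 1–2, Maeve is ruled out for rank 5.
So rank 5 is Kofi.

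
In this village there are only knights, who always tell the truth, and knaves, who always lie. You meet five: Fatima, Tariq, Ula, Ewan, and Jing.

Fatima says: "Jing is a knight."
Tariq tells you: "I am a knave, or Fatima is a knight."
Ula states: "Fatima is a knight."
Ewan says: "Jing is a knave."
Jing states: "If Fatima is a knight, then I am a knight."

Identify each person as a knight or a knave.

Consider Fatima. Suppose Fatima is a knave.
Then whichever role Tariq has, Tariq's statement has the wrong truth value — contradiction.
So Fatima is a knight.
With that fixed, Tariq's statement is true, so Tariq is a knight.
With that fixed, Ula's statement is true, so Ula is a knight.
Consider Ewan. Suppose Ewan is a knight.
Then no assignment of the remaining roles makes every statement match its speaker's type — contradiction.
So Ewan is a knave.
Consider Jing. Suppose Jing is a knave.
Then Fatima's statement comes out false, contradicting Fatima being a knight.
So Jing is a knight.

Fatima: knight, Tariq: knight, Ula: knight, Ewan: knave, Jing: knight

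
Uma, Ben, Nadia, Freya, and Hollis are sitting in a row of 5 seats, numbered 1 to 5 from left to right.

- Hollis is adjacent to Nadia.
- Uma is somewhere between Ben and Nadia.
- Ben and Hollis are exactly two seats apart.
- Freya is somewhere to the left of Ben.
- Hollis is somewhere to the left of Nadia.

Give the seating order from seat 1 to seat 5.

From clues 1–2: Uma is in {2,3,4}.
From clues 1–3: Freya is in {1,5}.
From clues 1–4: Freya → seat 1.
From clues 1–5: Ben → seat 2, Uma → seat 3, Hollis → seat 4, Nadia → seat 5.

Freya, Ben, Uma, Hollis, Nadia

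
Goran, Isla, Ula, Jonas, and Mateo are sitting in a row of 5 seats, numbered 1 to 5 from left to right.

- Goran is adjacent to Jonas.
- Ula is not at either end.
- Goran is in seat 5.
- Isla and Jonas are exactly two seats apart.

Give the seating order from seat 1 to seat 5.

Mateo, Isla, Ula, Jonas, Goran

From clues 1–2: Ula is in {2,3,4}.
From clues 1–3: Jonas → seat 4, Goran → seat 5.
From clues 1–4: Mateo → seat 1, Isla → seat 2, Ula → seat 3.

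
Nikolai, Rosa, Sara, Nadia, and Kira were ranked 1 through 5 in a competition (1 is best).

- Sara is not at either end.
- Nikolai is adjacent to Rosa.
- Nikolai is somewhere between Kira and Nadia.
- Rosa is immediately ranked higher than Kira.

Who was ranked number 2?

With clues 1–3, Kira and Nadia are ruled out for rank 2.
With clues 1–4, Nikolai and Rosa are ruled out for rank 2.
So rank 2 is Sara.

Sara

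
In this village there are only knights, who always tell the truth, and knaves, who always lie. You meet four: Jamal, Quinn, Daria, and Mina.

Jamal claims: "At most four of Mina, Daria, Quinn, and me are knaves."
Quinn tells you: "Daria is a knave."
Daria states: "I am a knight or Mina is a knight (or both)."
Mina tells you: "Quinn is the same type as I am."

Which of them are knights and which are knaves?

Jamal: knight, Quinn: knight, Daria: knave, Mina: knave

Regardless of anyone's role, Jamal's statement is true, so Jamal is a knight.
Consider Quinn. Suppose Quinn is a knave.
Then whichever role Mina has, Mina's statement has the wrong truth value — contradiction.
So Quinn is a knight.
Consider Daria. Suppose Daria is a knight.
Then Quinn's statement comes out false, contradicting Quinn being a knight.
So Daria is a knave.
Consider Mina. Suppose Mina is a knight.
Then Daria's statement comes out true, contradicting Daria being a knave.
So Mina is a knave.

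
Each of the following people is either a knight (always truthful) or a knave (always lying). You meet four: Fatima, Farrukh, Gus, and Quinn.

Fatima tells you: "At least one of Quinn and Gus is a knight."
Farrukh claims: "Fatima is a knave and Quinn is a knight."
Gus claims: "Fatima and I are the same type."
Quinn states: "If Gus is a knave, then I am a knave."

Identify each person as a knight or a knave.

Consider Fatima. Suppose Fatima is a knave.
Then whichever role Gus has, Gus's statement has the wrong truth value — contradiction.
So Fatima is a knight.
With that fixed, Farrukh's statement is false, so Farrukh is a knave.
Consider Gus. Suppose Gus is a knave.
Then whichever role Quinn has, Quinn's statement has the wrong truth value — contradiction.
So Gus is a knight.
With that fixed, Quinn's statement is true, so Quinn is a knight.

Fatima: knight, Farrukh: knave, Gus: knight, Quinn: knight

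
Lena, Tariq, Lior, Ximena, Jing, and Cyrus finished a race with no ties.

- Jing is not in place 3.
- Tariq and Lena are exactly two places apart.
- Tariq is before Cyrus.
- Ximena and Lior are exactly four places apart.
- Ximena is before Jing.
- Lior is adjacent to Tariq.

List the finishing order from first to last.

From clue 1: Jing is in {1,2,4,5,6}.
From clues 1–3: Tariq is in {1,2,3,4,5}.
From clues 1–4: Tariq is in {1,2,3}.
From clues 1–5: Lena is in {1,3,4}.
From clues 1–6: Lior → place 1, Tariq → place 2, Cyrus → place 3, Lena → place 4, Ximena → place 5, Jing → place 6.

Lior, Tariq, Cyrus, Lena, Ximena, Jing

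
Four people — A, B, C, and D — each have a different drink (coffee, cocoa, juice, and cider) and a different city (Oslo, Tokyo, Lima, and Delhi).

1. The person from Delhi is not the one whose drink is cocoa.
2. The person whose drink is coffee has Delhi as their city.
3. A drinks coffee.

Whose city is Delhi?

With clues 1–3, B, C, and D are impossible for the one with city Delhi.
That leaves A.

A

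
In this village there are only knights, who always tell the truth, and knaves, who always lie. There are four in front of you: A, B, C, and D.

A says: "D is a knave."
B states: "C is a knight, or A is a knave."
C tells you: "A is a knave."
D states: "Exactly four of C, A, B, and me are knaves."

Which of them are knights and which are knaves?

Consider A. Suppose A is a knave.
Then no assignment of the remaining roles makes every statement match its speaker's type — contradiction.
So A is a knight.
With that fixed, C's statement is false, so C is a knave.
With that fixed, D's statement is false, so D is a knave.
With that fixed, B's statement is false, so B is a knave.

A: knight, B: knave, C: knave, D: knave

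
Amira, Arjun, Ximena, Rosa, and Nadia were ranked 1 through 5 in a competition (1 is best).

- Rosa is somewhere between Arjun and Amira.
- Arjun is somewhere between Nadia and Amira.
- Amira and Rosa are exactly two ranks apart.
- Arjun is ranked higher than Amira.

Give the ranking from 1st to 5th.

From clue 1: Rosa is in {2,3,4}.
From clues 1–2: Arjun is in {2,3,4}.
From clues 1–3: Rosa → rank 3.
From clues 1–4: Nadia → rank 1, Arjun → rank 2, Ximena → rank 4, Amira → rank 5.

Nadia, Arjun, Rosa, Ximena, Amira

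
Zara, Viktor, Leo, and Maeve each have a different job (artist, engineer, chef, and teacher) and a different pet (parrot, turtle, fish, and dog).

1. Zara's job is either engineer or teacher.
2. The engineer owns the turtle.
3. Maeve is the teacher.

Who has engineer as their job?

With clues 1–3, Leo, Maeve, and Viktor are impossible for the one with job engineer.
That leaves Zara.

Zara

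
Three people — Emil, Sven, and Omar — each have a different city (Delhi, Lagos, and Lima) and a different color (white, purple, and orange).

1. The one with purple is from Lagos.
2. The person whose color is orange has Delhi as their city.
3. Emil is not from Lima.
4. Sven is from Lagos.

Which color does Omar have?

With clues 1–4, orange and purple are impossible for Omar's color.
That leaves white.

white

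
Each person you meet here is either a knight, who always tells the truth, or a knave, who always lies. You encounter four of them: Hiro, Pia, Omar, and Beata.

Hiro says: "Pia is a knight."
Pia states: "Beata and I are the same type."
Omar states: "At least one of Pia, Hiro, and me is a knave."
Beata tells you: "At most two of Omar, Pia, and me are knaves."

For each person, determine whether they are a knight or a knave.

Hiro: knave, Pia: knave, Omar: knight, Beata: knight

Consider Hiro. Suppose Hiro is a knight.
Then no assignment of the remaining roles makes every statement match its speaker's type — contradiction.
So Hiro is a knave.
With that fixed, Omar's statement is true, so Omar is a knight.
With that fixed, Beata's statement is true, so Beata is a knight.
Consider Pia. Suppose Pia is a knight.
Then Hiro's statement comes out true, contradicting Hiro being a knave.
So Pia is a knave.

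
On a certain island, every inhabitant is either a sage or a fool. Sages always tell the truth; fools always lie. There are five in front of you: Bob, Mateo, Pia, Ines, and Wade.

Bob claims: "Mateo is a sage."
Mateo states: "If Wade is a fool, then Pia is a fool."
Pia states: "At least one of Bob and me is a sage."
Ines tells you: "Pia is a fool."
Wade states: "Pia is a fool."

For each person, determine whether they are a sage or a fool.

Consider Bob. Suppose Bob is a sage.
Then no assignment of the remaining roles makes every statement match its speaker's type — contradiction.
So Bob is a fool.
Consider Mateo. Suppose Mateo is a sage.
Then Bob's statement comes out true, contradicting Bob being a fool.
So Mateo is a fool.
Consider Pia. Suppose Pia is a fool.
Then Mateo's statement comes out true, contradicting Mateo being a fool.
So Pia is a sage.
With that fixed, Ines's statement is false, so Ines is a fool.
With that fixed, Wade's statement is false, so Wade is a fool.

Bob: fool, Mateo: fool, Pia: sage, Ines: fool, Wade: fool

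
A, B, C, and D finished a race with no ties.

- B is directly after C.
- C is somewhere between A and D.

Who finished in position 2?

C

With clues 1–2, A, B, and D are ruled out for place 2.
So place 2 is C.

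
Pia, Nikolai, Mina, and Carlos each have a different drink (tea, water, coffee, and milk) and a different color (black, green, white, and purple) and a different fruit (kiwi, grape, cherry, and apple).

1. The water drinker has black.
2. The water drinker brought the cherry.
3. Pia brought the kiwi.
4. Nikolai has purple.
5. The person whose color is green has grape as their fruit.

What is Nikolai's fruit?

With clues 1–3, kiwi is impossible for Nikolai's fruit.
With clues 1–4, cherry is impossible for Nikolai's fruit.
With clues 1–5, grape is impossible for Nikolai's fruit.
That leaves apple.

apple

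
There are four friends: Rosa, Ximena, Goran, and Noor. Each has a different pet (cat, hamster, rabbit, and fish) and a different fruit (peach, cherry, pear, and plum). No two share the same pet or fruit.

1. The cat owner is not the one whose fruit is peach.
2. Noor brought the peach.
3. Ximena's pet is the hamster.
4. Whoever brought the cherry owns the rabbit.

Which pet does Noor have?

With clues 1–2, cat is impossible for Noor's pet.
With clues 1–3, hamster is impossible for Noor's pet.
With clues 1–4, rabbit is impossible for Noor's pet.
That leaves fish.

fish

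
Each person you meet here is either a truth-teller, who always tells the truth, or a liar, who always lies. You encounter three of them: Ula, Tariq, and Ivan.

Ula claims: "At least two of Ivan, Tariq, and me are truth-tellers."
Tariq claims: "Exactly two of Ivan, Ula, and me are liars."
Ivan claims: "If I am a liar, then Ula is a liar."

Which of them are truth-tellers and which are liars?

Ula: truth-teller, Tariq: liar, Ivan: truth-teller

Consider Ula. Suppose Ula is a liar.
Then no assignment of the remaining roles makes every statement match its speaker's type — contradiction.
So Ula is a truth-teller.
Consider Tariq. Suppose Tariq is a truth-teller.
Then Tariq's own statement would have to be true, but it can't be — contradiction.
So Tariq is a liar.
Consider Ivan. Suppose Ivan is a liar.
Then Ula's statement comes out false, contradicting Ula being a truth-teller.
So Ivan is a truth-teller.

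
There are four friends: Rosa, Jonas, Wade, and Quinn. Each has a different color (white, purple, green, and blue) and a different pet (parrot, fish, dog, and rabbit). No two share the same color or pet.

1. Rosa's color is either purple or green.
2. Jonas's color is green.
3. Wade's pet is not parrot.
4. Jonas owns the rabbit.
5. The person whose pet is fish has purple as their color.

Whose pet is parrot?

With clues 1–3, Wade is impossible for the one with pet parrot.
With clues 1–4, Jonas is impossible for the one with pet parrot.
With clues 1–5, Rosa is impossible for the one with pet parrot.
That leaves Quinn.

Quinn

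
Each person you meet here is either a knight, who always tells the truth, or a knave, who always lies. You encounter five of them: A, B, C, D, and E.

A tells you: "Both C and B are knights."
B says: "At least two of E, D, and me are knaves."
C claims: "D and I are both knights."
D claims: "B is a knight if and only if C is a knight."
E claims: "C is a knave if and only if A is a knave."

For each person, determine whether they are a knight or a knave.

Consider A. Suppose A is a knight.
Then no assignment of the remaining roles makes every statement match its speaker's type — contradiction.
So A is a knave.
Consider B. Suppose B is a knight.
Then no assignment of the remaining roles makes every statement match its speaker's type — contradiction.
So B is a knave.
Consider C. Suppose C is a knight.
Then no assignment of the remaining roles makes every statement match its speaker's type — contradiction.
So C is a knave.
With that fixed, D's statement is true, so D is a knight.
With that fixed, E's statement is true, so E is a knight.

A: knave, B: knave, C: knave, D: knight, E: knight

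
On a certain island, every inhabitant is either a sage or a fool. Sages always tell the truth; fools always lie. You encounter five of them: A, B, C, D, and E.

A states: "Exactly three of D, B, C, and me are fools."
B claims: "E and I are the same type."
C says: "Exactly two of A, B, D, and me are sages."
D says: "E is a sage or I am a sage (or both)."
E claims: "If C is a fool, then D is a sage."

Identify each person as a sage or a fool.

Consider A. Suppose A is a sage.
Then no assignment of the remaining roles makes every statement match its speaker's type — contradiction.
So A is a fool.
Consider B. Suppose B is a sage.
Then no assignment of the remaining roles makes every statement match its speaker's type — contradiction.
So B is a fool.
Consider C. Suppose C is a fool.
Then no assignment of the remaining roles makes every statement match its speaker's type — contradiction.
So C is a sage.
With that fixed, E's statement is true, so E is a sage.
With that fixed, D's statement is true, so D is a sage.

A: fool, B: fool, C: sage, D: sage, E: sage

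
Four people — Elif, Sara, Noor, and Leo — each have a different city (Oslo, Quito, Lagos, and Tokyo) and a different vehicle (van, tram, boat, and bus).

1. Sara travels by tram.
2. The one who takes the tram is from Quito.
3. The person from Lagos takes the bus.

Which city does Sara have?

With clues 1–2, Lagos, Oslo, and Tokyo are impossible for Sara's city.
That leaves Quito.

Quito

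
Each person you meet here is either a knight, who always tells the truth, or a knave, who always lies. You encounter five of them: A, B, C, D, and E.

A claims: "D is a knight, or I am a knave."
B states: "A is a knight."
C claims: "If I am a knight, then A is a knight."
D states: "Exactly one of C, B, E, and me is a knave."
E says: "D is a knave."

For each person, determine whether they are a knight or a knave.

Consider A. Suppose A is a knave.
Then A's own statement would have to be false, but it can't be — contradiction.
So A is a knight.
With that fixed, B's statement is true, so B is a knight.
With that fixed, C's statement is true, so C is a knight.
Consider D. Suppose D is a knave.
Then A's statement comes out false, contradicting A being a knight.
So D is a knight.
With that fixed, E's statement is false, so E is a knave.

A: knight, B: knight, C: knight, D: knight, E: knave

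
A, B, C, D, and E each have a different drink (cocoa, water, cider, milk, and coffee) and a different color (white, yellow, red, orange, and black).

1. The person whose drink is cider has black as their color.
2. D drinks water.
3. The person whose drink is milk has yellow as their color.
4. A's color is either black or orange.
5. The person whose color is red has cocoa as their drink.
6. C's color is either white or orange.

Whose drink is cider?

A

With clues 1–2, D is impossible for the one with drink cider.
With clues 1–6, B, C, and E are impossible for the one with drink cider.
That leaves A.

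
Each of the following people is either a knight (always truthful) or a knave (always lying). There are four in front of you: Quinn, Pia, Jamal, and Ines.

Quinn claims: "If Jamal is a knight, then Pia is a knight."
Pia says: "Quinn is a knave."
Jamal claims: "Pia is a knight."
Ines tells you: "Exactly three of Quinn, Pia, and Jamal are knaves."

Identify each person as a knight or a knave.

Quinn: knight, Pia: knave, Jamal: knave, Ines: knave

Consider Quinn. Suppose Quinn is a knave.
Then no assignment of the remaining roles makes every statement match its speaker's type — contradiction.
So Quinn is a knight.
With that fixed, Pia's statement is false, so Pia is a knave.
With that fixed, Jamal's statement is false, so Jamal is a knave.
With that fixed, Ines's statement is false, so Ines is a knave.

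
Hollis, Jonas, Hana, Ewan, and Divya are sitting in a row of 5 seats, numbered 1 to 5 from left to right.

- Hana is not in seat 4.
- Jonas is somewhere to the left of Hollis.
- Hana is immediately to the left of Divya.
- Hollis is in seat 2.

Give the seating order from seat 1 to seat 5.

Jonas, Hollis, Hana, Divya, Ewan

From clue 1: Hana is in {1,2,3,5}.
From clues 1–2: Hollis is in {2,3,4,5}.
From clues 1–3: Hollis is in {2,4,5}.
From clues 1–4: Jonas → seat 1, Hollis → seat 2, Hana → seat 3, Divya → seat 4, Ewan → seat 5.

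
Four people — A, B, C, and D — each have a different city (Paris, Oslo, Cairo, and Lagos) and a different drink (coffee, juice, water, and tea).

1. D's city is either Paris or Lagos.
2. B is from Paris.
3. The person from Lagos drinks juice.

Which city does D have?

Clue 1 rules out Cairo and Oslo for D's city.
With clues 1–2, Paris is impossible for D's city.
That leaves Lagos.

Lagos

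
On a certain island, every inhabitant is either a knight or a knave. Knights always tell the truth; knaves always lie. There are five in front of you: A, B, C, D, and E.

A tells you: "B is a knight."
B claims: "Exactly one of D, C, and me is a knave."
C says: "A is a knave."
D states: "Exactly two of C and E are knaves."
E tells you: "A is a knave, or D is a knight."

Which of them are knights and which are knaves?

Consider A. Suppose A is a knight.
Then no assignment of the remaining roles makes every statement match its speaker's type — contradiction.
So A is a knave.
With that fixed, C's statement is true, so C is a knight.
With that fixed, D's statement is false, so D is a knave.
With that fixed, E's statement is true, so E is a knight.
Consider B. Suppose B is a knight.
Then A's statement comes out true, contradicting A being a knave.
So B is a knave.

A: knave, B: knave, C: knight, D: knave, E: knight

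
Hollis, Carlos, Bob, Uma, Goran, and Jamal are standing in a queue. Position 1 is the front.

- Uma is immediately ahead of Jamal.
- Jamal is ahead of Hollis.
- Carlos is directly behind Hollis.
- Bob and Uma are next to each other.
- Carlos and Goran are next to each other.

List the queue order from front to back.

From clue 1: Uma is in {1,2,3,4,5}.
From clues 1–2: Hollis is in {3,4,5,6}.
From clues 1–3: Hollis is in {3,4,5}.
From clues 1–4: Hollis is in {4,5}.
From clues 1–5: Bob → position 1, Uma → position 2, Jamal → position 3, Hollis → position 4, Carlos → position 5, Goran → position 6.

Bob, Uma, Jamal, Hollis, Carlos, Goran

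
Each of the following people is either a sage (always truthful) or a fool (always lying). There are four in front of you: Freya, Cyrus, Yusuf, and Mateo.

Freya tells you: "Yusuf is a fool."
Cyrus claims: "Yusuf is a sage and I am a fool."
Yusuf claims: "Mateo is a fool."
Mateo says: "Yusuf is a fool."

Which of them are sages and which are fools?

Consider Freya. Suppose Freya is a fool.
Then no assignment of the remaining roles makes every statement match its speaker's type — contradiction.
So Freya is a sage.
Consider Cyrus. Suppose Cyrus is a sage.
Then Cyrus's own statement would have to be true, but it can't be — contradiction.
So Cyrus is a fool.
Consider Yusuf. Suppose Yusuf is a sage.
Then Freya's statement comes out false, contradicting Freya being a sage.
So Yusuf is a fool.
With that fixed, Mateo's statement is true, so Mateo is a sage.

Freya: sage, Cyrus: fool, Yusuf: fool, Mateo: sage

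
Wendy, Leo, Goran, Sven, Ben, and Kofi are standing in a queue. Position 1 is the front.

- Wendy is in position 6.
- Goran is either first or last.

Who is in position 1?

Goran

With clue 1, Wendy is ruled out for position 1.
With clues 1–2, Ben, Kofi, Leo, and Sven are ruled out for position 1.
So position 1 is Goran.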